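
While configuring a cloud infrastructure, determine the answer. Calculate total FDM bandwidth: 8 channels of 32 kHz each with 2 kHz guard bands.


Given: 8 channels, 32 kHz each, guard = 2 kHz
Channel bandwidth = 8 * 32 = 256 kHz
Guard bands = 7 gaps * 2 kHz = 14 kHz
Total = 256 + 14 = 270 kHz

270


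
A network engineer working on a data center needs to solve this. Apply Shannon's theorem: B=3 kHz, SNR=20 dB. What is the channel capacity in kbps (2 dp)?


Given: B = 3 kHz, SNR = 20 dB
SNR linear = 10^(20/10) = 100
1 + SNR = 101
log2(101) = 6.6582114828
C = 3 * 1000 * 6.6582114828 = 19974.6344 bps
C = 19.974634 kbps -> 19.97 kbps (2 dp)

19.97


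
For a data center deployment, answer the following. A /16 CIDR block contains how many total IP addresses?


Given: CIDR prefix /16
Host bits = 32 - 16 = 16
Total addresses = 2^16 = 65536

65536


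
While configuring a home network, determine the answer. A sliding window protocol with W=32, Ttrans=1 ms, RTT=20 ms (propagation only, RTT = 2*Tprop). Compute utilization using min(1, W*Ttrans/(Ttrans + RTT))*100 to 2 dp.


Given: W = 32, Ttrans = 1 ms, RTT = 20 ms (= 2 * Tprop, Tprop = 10 ms)
Cycle time = Ttrans + RTT = 1 + 20 = 21 ms (first packet sent until its ACK returns)
W * Ttrans = 32 * 1 = 32 ms of sending per cycle
W * Ttrans / (Ttrans + RTT) = 32 / 21 = 1.523810
U = min(1, 1.523810) = 1.000000
U% = 100.00%

100.00


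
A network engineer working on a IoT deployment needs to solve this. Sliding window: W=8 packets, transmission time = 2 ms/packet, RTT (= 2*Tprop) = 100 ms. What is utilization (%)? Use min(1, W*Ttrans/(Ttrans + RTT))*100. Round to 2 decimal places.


Given: W = 8, Ttrans = 2 ms, RTT = 100 ms (= 2 * Tprop, Tprop = 50 ms)
Cycle time = Ttrans + RTT = 2 + 100 = 102 ms (first packet sent until its ACK returns)
W * Ttrans = 8 * 2 = 16 ms of sending per cycle
W * Ttrans / (Ttrans + RTT) = 16 / 102 = 0.156863
U = min(1, 0.156863) = 0.156863
U% = 15.69%

15.69


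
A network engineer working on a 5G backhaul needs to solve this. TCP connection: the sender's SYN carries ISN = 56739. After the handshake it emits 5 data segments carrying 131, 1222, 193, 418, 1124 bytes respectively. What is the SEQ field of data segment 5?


The SYN occupies sequence number ISN = 56739, so the first data byte is ISN + 1 = 56740.
SEQ of data segment i = (ISN + 1) + sum of payload sizes of segments 1..i-1.
Segment 1: SEQ = 56740, payload = 131 bytes
Segment 2: SEQ = 56871, payload = 1222 bytes
Segment 3: SEQ = 58093, payload = 193 bytes
Segment 4: SEQ = 58286, payload = 418 bytes
Segment 5: SEQ = 58704, payload = 1124 bytes
SEQ of segment 5 = 56740 + 131 + 1222 + 193 + 418 = 58704

58704


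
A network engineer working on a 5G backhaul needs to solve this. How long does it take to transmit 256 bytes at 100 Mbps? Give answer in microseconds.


Given: packet = 256 bytes, bandwidth = 100 Mbps
Packet in bits = 256 * 8 = 2048 bits
Bandwidth = 100 * 10^6 = 100000000 bps
Time = 2048 / 100000000 seconds
Time in us = 2048 * 10^6 / 100000000 = 20.48

20.48


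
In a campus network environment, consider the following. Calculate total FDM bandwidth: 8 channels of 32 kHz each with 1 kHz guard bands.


Given: 8 channels, 32 kHz each, guard = 1 kHz
Channel bandwidth = 8 * 32 = 256 kHz
Guard bands = 7 gaps * 1 kHz = 7 kHz
Total = 256 + 7 = 263 kHz

263


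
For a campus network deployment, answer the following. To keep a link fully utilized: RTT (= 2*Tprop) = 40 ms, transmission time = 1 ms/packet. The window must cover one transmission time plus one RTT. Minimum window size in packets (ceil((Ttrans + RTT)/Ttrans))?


Given: Ttrans = 1 ms, RTT = 40 ms (= 2 * Tprop, Tprop = 20 ms)
Time until first ACK returns = Ttrans + RTT = 1 + 40 = 41 ms
Need W * Ttrans >= Ttrans + RTT  ->  W >= (Ttrans + RTT) / Ttrans
(Ttrans + RTT) / Ttrans = 41 / 1 = 41
W_min = ceil(41) = 41

41


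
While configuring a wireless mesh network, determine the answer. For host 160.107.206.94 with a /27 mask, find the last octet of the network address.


Given: IP = 160.107.206.94, prefix = /27
Subnet mask = 255.255.255.224
Last octet of IP: 94
Last octet of mask: 224
Network last octet = 94 AND 224 = 64

64


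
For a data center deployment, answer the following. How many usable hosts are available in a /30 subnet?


Given: subnet mask /30
Host bits = 32 - 30 = 2
Total addresses = 2^2 = 4
Usable hosts = 4 - 2 (network + broadcast) = 2

2


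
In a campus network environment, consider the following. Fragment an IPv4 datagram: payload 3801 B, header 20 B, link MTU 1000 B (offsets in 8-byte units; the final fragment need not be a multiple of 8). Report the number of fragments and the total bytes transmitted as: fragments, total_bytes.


Max data per non-final fragment = floor((MTU - header)/8)*8 = floor((1000 - 20)/8)*8 = floor(980/8)*8 = 976 B
Final fragment needs no 8-byte alignment: it can carry up to MTU - header = 980 B
Non-final fragments needed = ceil((payload - 980) / 976) = ceil(2821/976) = ceil(2.8904) = 3
Number of fragments = 3 + 1 = 4
Fragment sizes (data): 3 * 976 B + 873 B (last, 873 <= 980 OK)
Total bytes sent = payload + n_frags * header = 3801 + 4*20 = 3801 + 80 = 3881 B

4, 3881


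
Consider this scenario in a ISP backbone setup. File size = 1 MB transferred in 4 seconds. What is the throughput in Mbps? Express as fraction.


Given: file = 1 MB, time = 4 s
File in Mb = 1 * 8 = 8 Mb
Throughput = 8 / 4 Mbps
Throughput = 2 Mbps

2


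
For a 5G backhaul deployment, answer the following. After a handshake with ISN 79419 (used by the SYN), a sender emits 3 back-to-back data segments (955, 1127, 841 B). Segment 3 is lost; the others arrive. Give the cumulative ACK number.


SYN uses sequence number 79419; first data byte = ISN + 1 = 79420.
Segment 1: SEQ = 79420, len = 955 B, covers [79420, 80374]
Segment 2: SEQ = 80375, len = 1127 B, covers [80375, 81501]
Segment 3: SEQ = 81502, len = 841 B, covers [81502, 82342] [LOST]
In-order data received: bytes [79420, 81501] (segments 1..2).
Segment 3 missing -> gap begins at byte 81502.
Cumulative ACK = next expected in-order byte = 79420 + 955 + 1127 = 81502

81502


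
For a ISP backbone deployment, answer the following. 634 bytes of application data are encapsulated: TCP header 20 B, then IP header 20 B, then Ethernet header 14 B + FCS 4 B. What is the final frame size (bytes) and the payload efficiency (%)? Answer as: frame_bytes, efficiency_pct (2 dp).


TCP segment = 634 + 20 = 654 B
IP packet = 654 + 20 = 674 B
Ethernet frame = 674 + 14 + 4 = 692 B
Efficiency = app / frame = 634 / 692 = 0.916185 = 91.6185% -> 91.62% (2 dp)

692, 91.62


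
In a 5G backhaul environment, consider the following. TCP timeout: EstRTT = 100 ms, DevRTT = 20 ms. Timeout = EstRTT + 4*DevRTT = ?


Given: EstRTT = 100 ms, DevRTT = 20 ms
Timeout = EstRTT + 4 * DevRTT
4 * DevRTT = 4 * 20 = 80
Timeout = 100 + 80 = 180 ms

180


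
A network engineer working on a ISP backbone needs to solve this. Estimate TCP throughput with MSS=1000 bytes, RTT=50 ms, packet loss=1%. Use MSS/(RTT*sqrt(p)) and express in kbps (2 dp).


Given: MSS = 1000 bytes, RTT = 50 ms, loss = 1%
RTT in seconds = 50 / 1000 = 0.05
Loss rate = 1% = 0.01
sqrt(loss) = sqrt(0.01) = 0.1
Throughput (bytes/s) = 1000 / (0.05 * 0.1) = 200000.0000
Throughput (kbps) = 200000.0000 * 8 / 1000 = 1600.000000 -> 1600.00 kbps (2 dp)

1600.00


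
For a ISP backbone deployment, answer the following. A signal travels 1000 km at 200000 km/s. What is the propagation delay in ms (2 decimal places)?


Given: distance = 1000 km, speed = 200000 km/s
Delay = distance / speed = 1000 / 200000 seconds
Delay in ms = 1000 * 1000 / 200000
Delay = 5.0000 ms
Rounded to 2 dp = 5.00 ms

5.00


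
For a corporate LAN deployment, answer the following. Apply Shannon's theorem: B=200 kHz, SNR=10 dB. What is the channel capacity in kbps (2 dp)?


Given: B = 200 kHz, SNR = 10 dB
SNR linear = 10^(10/10) = 10
1 + SNR = 11
log2(11) = 3.4594316186
C = 200 * 1000 * 3.4594316186 = 691886.3237 bps
C = 691.886324 kbps -> 691.89 kbps (2 dp)

691.89


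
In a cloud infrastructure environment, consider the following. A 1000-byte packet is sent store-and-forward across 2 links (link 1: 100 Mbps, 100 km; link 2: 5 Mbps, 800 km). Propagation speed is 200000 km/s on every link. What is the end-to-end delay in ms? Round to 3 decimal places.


Packet = 1000 bytes = 8000 bits. Store-and-forward: sum (t_trans + t_prop) per link.
Link 1: t_trans = 8000/(100*10^6) s = 0.0800 ms; t_prop = 100/200000 s = 0.5000 ms; subtotal = 0.5800 ms
Link 2: t_trans = 8000/(5*10^6) s = 1.6000 ms; t_prop = 800/200000 s = 4.0000 ms; subtotal = 5.6000 ms
End-to-end = 0.5800 + 5.6000 = 6.1800 ms -> 6.180 ms (3 dp)

6.180


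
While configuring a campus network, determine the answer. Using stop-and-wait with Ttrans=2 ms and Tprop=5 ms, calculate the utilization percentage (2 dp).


Given: Ttrans = 2 ms, Tprop = 5 ms
RTT = 2 * Tprop = 2 * 5 = 10 ms
U = Ttrans / (Ttrans + RTT)
U = 2 / (2 + 10)
U = 2 / 12 = 0.166667
U% = 16.67%

16.67


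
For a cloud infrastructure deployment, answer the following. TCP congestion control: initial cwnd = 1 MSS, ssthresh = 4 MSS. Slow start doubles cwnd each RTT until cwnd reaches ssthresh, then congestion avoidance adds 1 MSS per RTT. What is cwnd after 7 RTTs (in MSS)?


RTT 0: cwnd = 1 MSS (initial)
RTT 1: cwnd = 2 MSS (slow start, doubled)
RTT 2: cwnd = 4 MSS (slow start, doubled)
RTT 3: cwnd = 5 MSS (congestion avoidance, +1)
RTT 4: cwnd = 6 MSS (congestion avoidance, +1)
RTT 5: cwnd = 7 MSS (congestion avoidance, +1)
RTT 6: cwnd = 8 MSS (congestion avoidance, +1)
RTT 7: cwnd = 9 MSS (congestion avoidance, +1)

9


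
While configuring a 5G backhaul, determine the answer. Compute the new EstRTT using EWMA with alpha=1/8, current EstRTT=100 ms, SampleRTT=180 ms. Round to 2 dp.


Given: EstRTT = 100 ms, SampleRTT = 180 ms, alpha = 1/8
New EstRTT = (1 - alpha) * EstRTT + alpha * SampleRTT
(7/8) * 100 = 87.5
(1/8) * 180 = 22.5
New EstRTT = 87.5 + 22.5 = 110 ms -> 110.00 ms (2 dp)

110.00


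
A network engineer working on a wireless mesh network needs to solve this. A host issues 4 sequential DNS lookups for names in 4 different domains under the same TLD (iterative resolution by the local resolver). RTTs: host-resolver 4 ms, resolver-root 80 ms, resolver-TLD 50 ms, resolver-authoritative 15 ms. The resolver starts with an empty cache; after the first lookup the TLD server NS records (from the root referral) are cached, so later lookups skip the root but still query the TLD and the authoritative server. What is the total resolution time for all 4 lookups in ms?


Lookup 1 (cold cache): local + root + TLD + auth = 4 + 80 + 50 + 15 = 149 ms
Lookups 2..4 (TLD NS cached -> skip root; new domain -> still ask TLD and auth): local + TLD + auth = 4 + 50 + 15 = 69 ms each
Remaining 3 lookups: 3 * 69 = 207 ms
Total = 149 + 207 = 356 ms

356


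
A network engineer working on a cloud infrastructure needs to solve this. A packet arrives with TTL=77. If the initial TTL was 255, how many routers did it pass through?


Given: initial TTL = 255, received TTL = 77
Hops = initial TTL - received TTL
Hops = 255 - 77 = 178

178


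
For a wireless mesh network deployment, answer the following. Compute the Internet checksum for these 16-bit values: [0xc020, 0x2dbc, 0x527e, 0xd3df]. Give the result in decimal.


Given words: [0xc020, 0x2dbc, 0x527e, 0xd3df]
Step 1: Sum all words
Raw sum = 49184 + 11708 + 21118 + 54239 = 136249
Step 2: Fold carry: (5177 + 2) = 5179
One's complement = ~5179 & 0xFFFF = 60356

60356


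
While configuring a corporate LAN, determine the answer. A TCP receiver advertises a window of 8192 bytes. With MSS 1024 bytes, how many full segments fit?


Given: RWND = 8192 bytes, MSS = 1024 bytes
Full segments = floor(RWND / MSS)
Full segments = floor(8192 / 1024)
Full segments = floor(8.0) = 8

8


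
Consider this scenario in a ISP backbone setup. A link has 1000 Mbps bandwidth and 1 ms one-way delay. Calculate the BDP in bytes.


Given: bandwidth = 1000 Mbps, delay = 1 ms
BDP in bits = 1000 * 10^6 * 1 / 1000
BDP in bits = 1000000
BDP in bytes = 1000000 / 8 = 125000

125000


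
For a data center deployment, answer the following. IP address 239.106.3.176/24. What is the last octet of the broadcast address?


Given: IP = 239.106.3.176, prefix = /24
Host bits = 32 - 24 = 8
Network last octet = 176 AND mask = 0
Host part size = 2^8 - 1 = 255
Broadcast last octet = 0 OR 255 = 255

255


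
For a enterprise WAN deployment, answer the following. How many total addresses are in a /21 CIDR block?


Given: CIDR prefix /21
Host bits = 32 - 21 = 11
Total addresses = 2^11 = 2048

2048


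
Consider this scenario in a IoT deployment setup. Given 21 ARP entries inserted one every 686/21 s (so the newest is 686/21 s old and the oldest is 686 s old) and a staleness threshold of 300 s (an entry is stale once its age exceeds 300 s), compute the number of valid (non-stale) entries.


Ages are k * 686/21 s for k = 1..21 (spacing = 32.6667 s).
Entry k is valid iff k * 686/21 <= 300 iff k <= 21 * 300 / 686 = 9.1837
n_valid = floor(9.1837) = 9
(n_stale = 21 - 9 = 12)

9


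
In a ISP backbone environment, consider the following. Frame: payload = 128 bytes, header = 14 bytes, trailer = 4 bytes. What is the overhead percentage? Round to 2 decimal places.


Given: payload = 128 B, header = 14 B, trailer = 4 B
Overhead bytes = header + trailer = 14 + 4 = 18
Total frame = payload + overhead = 128 + 18 = 146
Overhead % = 18 / 146 * 100 = 12.3288% -> 12.33% (2 dp)

12.33


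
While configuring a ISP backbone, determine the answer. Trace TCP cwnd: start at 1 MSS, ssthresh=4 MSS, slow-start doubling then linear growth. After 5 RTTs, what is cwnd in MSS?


RTT 0: cwnd = 1 MSS (initial)
RTT 1: cwnd = 2 MSS (slow start, doubled)
RTT 2: cwnd = 4 MSS (slow start, doubled)
RTT 3: cwnd = 5 MSS (congestion avoidance, +1)
RTT 4: cwnd = 6 MSS (congestion avoidance, +1)
RTT 5: cwnd = 7 MSS (congestion avoidance, +1)

7


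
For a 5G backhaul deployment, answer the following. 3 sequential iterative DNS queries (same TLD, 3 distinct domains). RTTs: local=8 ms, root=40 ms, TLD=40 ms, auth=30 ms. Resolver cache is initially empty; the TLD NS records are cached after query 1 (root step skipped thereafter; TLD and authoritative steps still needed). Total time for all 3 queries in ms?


Lookup 1 (cold cache): local + root + TLD + auth = 8 + 40 + 40 + 30 = 118 ms
Lookups 2..3 (TLD NS cached -> skip root; new domain -> still ask TLD and auth): local + TLD + auth = 8 + 40 + 30 = 78 ms each
Remaining 2 lookups: 2 * 78 = 156 ms
Total = 118 + 156 = 274 ms

274


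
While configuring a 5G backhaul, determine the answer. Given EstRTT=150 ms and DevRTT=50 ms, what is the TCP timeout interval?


Given: EstRTT = 150 ms, DevRTT = 50 ms
Timeout = EstRTT + 4 * DevRTT
4 * DevRTT = 4 * 50 = 200
Timeout = 150 + 200 = 350 ms

350


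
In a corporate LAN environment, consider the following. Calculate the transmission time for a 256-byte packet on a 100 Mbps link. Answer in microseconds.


Given: packet = 256 bytes, bandwidth = 100 Mbps
Packet in bits = 256 * 8 = 2048 bits
Bandwidth = 100 * 10^6 = 100000000 bps
Time = 2048 / 100000000 seconds
Time in us = 2048 * 10^6 / 100000000 = 20.48

20.48


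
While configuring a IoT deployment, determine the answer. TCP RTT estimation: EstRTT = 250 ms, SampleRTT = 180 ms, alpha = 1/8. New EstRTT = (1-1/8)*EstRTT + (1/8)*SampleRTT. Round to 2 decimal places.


Given: EstRTT = 250 ms, SampleRTT = 180 ms, alpha = 1/8
New EstRTT = (1 - alpha) * EstRTT + alpha * SampleRTT
(7/8) * 250 = 218.75
(1/8) * 180 = 22.5
New EstRTT = 218.75 + 22.5 = 241.25 ms -> 241.25 ms (2 dp)

241.25


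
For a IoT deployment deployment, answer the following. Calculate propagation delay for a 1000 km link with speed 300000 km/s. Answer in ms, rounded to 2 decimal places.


Given: distance = 1000 km, speed = 300000 km/s
Delay = distance / speed = 1000 / 300000 seconds
Delay in ms = 1000 * 1000 / 300000
Delay = 3.3333 ms
Rounded to 2 dp = 3.33 ms

3.33


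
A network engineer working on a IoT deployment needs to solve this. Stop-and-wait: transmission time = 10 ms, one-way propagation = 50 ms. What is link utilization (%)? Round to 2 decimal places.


Given: Ttrans = 10 ms, Tprop = 50 ms
RTT = 2 * Tprop = 2 * 50 = 100 ms
U = Ttrans / (Ttrans + RTT)
U = 10 / (10 + 100)
U = 10 / 110 = 0.090909
U% = 9.09%

9.09


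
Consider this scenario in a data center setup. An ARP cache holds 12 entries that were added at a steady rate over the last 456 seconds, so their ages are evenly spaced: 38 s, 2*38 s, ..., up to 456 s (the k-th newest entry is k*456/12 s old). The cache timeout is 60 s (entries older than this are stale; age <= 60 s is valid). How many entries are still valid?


Ages are k * 456/12 s for k = 1..12 (spacing = 38.0000 s).
Entry k is valid iff k * 456/12 <= 60 iff k <= 12 * 60 / 456 = 1.5789
n_valid = floor(1.5789) = 1
(n_stale = 12 - 1 = 11)

1


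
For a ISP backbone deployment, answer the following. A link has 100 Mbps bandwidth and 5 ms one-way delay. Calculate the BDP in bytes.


Given: bandwidth = 100 Mbps, delay = 5 ms
BDP in bits = 100 * 10^6 * 5 / 1000
BDP in bits = 500000
BDP in bytes = 500000 / 8 = 62500

62500


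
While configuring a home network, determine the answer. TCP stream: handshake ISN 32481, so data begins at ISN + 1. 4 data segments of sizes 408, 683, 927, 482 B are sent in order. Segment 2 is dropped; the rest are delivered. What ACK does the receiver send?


SYN uses sequence number 32481; first data byte = ISN + 1 = 32482.
Segment 1: SEQ = 32482, len = 408 B, covers [32482, 32889]
Segment 2: SEQ = 32890, len = 683 B, covers [32890, 33572] [LOST]
Segment 3: SEQ = 33573, len = 927 B, covers [33573, 34499]
Segment 4: SEQ = 34500, len = 482 B, covers [34500, 34981]
In-order data received: bytes [32482, 32889] (segments 1..1).
Segment 2 missing -> gap begins at byte 32890; later segments buffered out of order.
Cumulative ACK = next expected in-order byte = 32482 + 408 = 32890

32890


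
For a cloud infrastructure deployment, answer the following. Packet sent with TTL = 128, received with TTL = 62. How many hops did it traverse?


Given: initial TTL = 128, received TTL = 62
Hops = initial TTL - received TTL
Hops = 128 - 62 = 66

66


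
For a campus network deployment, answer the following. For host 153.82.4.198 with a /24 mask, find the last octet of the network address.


Given: IP = 153.82.4.198, prefix = /24
Subnet mask = 255.255.255.0
Last octet of IP: 198
Last octet of mask: 0
Network last octet = 198 AND 0 = 0

0


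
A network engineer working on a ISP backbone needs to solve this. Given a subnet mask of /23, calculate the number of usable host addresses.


Given: subnet mask /23
Host bits = 32 - 23 = 9
Total addresses = 2^9 = 512
Usable hosts = 512 - 2 (network + broadcast) = 510

510


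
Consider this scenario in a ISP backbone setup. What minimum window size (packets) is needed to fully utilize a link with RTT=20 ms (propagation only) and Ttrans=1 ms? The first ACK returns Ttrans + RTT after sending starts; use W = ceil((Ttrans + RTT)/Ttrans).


Given: Ttrans = 1 ms, RTT = 20 ms (= 2 * Tprop, Tprop = 10 ms)
Time until first ACK returns = Ttrans + RTT = 1 + 20 = 21 ms
Need W * Ttrans >= Ttrans + RTT  ->  W >= (Ttrans + RTT) / Ttrans
(Ttrans + RTT) / Ttrans = 21 / 1 = 21
W_min = ceil(21) = 21

21


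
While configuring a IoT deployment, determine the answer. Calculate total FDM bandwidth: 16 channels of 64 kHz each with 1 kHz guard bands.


Given: 16 channels, 64 kHz each, guard = 1 kHz
Channel bandwidth = 16 * 64 = 1024 kHz
Guard bands = 15 gaps * 1 kHz = 15 kHz
Total = 1024 + 15 = 1039 kHz

1039


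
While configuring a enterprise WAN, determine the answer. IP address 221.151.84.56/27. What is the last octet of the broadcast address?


Given: IP = 221.151.84.56, prefix = /27
Host bits = 32 - 27 = 5
Network last octet = 56 AND mask = 32
Host part size = 2^5 - 1 = 31
Broadcast last octet = 32 OR 31 = 63

63


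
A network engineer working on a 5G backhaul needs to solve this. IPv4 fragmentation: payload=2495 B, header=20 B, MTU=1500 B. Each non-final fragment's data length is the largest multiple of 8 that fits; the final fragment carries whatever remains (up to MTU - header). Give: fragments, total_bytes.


Max data per non-final fragment = floor((MTU - header)/8)*8 = floor((1500 - 20)/8)*8 = floor(1480/8)*8 = 1480 B
Final fragment needs no 8-byte alignment: it can carry up to MTU - header = 1480 B
Non-final fragments needed = ceil((payload - 1480) / 1480) = ceil(1015/1480) = ceil(0.6858) = 1
Number of fragments = 1 + 1 = 2
Fragment sizes (data): 1 * 1480 B + 1015 B (last, 1015 <= 1480 OK)
Total bytes sent = payload + n_frags * header = 2495 + 2*20 = 2495 + 40 = 2535 B

2, 2535


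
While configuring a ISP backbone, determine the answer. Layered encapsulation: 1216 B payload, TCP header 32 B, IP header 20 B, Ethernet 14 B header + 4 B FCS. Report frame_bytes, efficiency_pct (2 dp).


TCP segment = 1216 + 32 = 1248 B
IP packet = 1248 + 20 = 1268 B
Ethernet frame = 1268 + 14 + 4 = 1286 B
Efficiency = app / frame = 1216 / 1286 = 0.945568 = 94.5568% -> 94.56% (2 dp)

1286, 94.56


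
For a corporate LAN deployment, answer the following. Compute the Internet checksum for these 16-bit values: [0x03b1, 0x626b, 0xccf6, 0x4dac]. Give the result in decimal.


Given words: [0x03b1, 0x626b, 0xccf6, 0x4dac]
Step 1: Sum all words
Raw sum = 945 + 25195 + 52470 + 19884 = 98494
Step 2: Fold carry: (32958 + 1) = 32959
One's complement = ~32959 & 0xFFFF = 32576

32576


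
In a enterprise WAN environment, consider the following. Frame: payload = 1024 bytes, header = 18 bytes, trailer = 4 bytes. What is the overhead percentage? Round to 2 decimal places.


Given: payload = 1024 B, header = 18 B, trailer = 4 B
Overhead bytes = header + trailer = 18 + 4 = 22
Total frame = payload + overhead = 1024 + 22 = 1046
Overhead % = 22 / 1046 * 100 = 2.1033% -> 2.10% (2 dp)

2.10


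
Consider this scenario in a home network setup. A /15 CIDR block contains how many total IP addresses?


Given: CIDR prefix /15
Host bits = 32 - 15 = 17
Total addresses = 2^17 = 131072

131072


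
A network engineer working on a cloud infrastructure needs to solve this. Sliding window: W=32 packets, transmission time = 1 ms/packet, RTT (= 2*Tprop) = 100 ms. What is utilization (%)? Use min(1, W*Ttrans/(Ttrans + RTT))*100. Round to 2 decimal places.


Given: W = 32, Ttrans = 1 ms, RTT = 100 ms (= 2 * Tprop, Tprop = 50 ms)
Cycle time = Ttrans + RTT = 1 + 100 = 101 ms (first packet sent until its ACK returns)
W * Ttrans = 32 * 1 = 32 ms of sending per cycle
W * Ttrans / (Ttrans + RTT) = 32 / 101 = 0.316832
U = min(1, 0.316832) = 0.316832
U% = 31.68%

31.68


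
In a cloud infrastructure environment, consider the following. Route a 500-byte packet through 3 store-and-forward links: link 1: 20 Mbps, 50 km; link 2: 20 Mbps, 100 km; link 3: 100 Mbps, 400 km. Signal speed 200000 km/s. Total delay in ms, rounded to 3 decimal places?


Packet = 500 bytes = 4000 bits. Store-and-forward: sum (t_trans + t_prop) per link.
Link 1: t_trans = 4000/(20*10^6) s = 0.2000 ms; t_prop = 50/200000 s = 0.2500 ms; subtotal = 0.4500 ms
Link 2: t_trans = 4000/(20*10^6) s = 0.2000 ms; t_prop = 100/200000 s = 0.5000 ms; subtotal = 0.7000 ms
Link 3: t_trans = 4000/(100*10^6) s = 0.0400 ms; t_prop = 400/200000 s = 2.0000 ms; subtotal = 2.0400 ms
End-to-end = 0.4500 + 0.7000 + 2.0400 = 3.1900 ms -> 3.190 ms (3 dp)

3.190


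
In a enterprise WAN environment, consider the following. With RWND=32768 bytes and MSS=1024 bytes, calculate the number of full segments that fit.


Given: RWND = 32768 bytes, MSS = 1024 bytes
Full segments = floor(RWND / MSS)
Full segments = floor(32768 / 1024)
Full segments = floor(32.0) = 32

32


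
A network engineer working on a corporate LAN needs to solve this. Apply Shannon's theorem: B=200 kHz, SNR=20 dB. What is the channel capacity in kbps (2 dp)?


Given: B = 200 kHz, SNR = 20 dB
SNR linear = 10^(20/10) = 100
1 + SNR = 101
log2(101) = 6.6582114828
C = 200 * 1000 * 6.6582114828 = 1331642.2966 bps
C = 1331.642297 kbps -> 1331.64 kbps (2 dp)

1331.64


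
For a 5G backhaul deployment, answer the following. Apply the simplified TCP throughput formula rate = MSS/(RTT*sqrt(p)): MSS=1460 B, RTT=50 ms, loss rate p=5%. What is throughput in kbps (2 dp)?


Given: MSS = 1460 bytes, RTT = 50 ms, loss = 5%
RTT in seconds = 50 / 1000 = 0.05
Loss rate = 5% = 0.05
sqrt(loss) = sqrt(0.05) = 0.223606797750
Throughput (bytes/s) = 1460 / (0.05 * 0.223606797750) = 130586.3699
Throughput (kbps) = 130586.3699 * 8 / 1000 = 1044.690959 -> 1044.69 kbps (2 dp)

1044.69


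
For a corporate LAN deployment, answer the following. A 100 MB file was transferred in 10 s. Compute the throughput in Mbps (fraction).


Given: file = 100 MB, time = 10 s
File in Mb = 100 * 8 = 800 Mb
Throughput = 800 / 10 Mbps
Throughput = 80 Mbps

80


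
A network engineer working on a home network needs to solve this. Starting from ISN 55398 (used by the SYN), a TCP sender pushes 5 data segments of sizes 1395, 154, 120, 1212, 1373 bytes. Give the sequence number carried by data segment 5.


The SYN occupies sequence number ISN = 55398, so the first data byte is ISN + 1 = 55399.
SEQ of data segment i = (ISN + 1) + sum of payload sizes of segments 1..i-1.
Segment 1: SEQ = 55399, payload = 1395 bytes
Segment 2: SEQ = 56794, payload = 154 bytes
Segment 3: SEQ = 56948, payload = 120 bytes
Segment 4: SEQ = 57068, payload = 1212 bytes
Segment 5: SEQ = 58280, payload = 1373 bytes
SEQ of segment 5 = 55399 + 1395 + 154 + 120 + 1212 = 58280

58280


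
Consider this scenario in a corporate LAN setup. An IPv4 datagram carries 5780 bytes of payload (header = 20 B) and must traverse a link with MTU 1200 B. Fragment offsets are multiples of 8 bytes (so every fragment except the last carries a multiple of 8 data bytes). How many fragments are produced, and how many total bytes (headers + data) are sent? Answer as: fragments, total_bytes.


Max data per non-final fragment = floor((MTU - header)/8)*8 = floor((1200 - 20)/8)*8 = floor(1180/8)*8 = 1176 B
Final fragment needs no 8-byte alignment: it can carry up to MTU - header = 1180 B
Non-final fragments needed = ceil((payload - 1180) / 1176) = ceil(4600/1176) = ceil(3.9116) = 4
Number of fragments = 4 + 1 = 5
Fragment sizes (data): 4 * 1176 B + 1076 B (last, 1076 <= 1180 OK)
Total bytes sent = payload + n_frags * header = 5780 + 5*20 = 5780 + 100 = 5880 B

5, 5880


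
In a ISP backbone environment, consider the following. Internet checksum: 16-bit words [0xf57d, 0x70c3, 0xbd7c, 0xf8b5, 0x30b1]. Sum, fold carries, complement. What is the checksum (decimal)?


Given words: [0xf57d, 0x70c3, 0xbd7c, 0xf8b5, 0x30b1]
Step 1: Sum all words
Raw sum = 62845 + 28867 + 48508 + 63669 + 12465 = 216354
Step 2: Fold carry: (19746 + 3) = 19749
One's complement = ~19749 & 0xFFFF = 45786

45786


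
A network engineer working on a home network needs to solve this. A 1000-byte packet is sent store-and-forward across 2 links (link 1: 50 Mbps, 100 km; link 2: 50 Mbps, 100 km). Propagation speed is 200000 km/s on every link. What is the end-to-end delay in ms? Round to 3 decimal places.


Packet = 1000 bytes = 8000 bits. Store-and-forward: sum (t_trans + t_prop) per link.
Link 1: t_trans = 8000/(50*10^6) s = 0.1600 ms; t_prop = 100/200000 s = 0.5000 ms; subtotal = 0.6600 ms
Link 2: t_trans = 8000/(50*10^6) s = 0.1600 ms; t_prop = 100/200000 s = 0.5000 ms; subtotal = 0.6600 ms
End-to-end = 0.6600 + 0.6600 = 1.3200 ms -> 1.320 ms (3 dp)

1.320


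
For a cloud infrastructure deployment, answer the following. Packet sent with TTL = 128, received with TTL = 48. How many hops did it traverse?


Given: initial TTL = 128, received TTL = 48
Hops = initial TTL - received TTL
Hops = 128 - 48 = 80

80


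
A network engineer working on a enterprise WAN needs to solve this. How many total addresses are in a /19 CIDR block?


Given: CIDR prefix /19
Host bits = 32 - 19 = 13
Total addresses = 2^13 = 8192

8192


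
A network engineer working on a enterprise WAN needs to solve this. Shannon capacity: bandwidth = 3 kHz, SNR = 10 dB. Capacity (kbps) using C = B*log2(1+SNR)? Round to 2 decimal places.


Given: B = 3 kHz, SNR = 10 dB
SNR linear = 10^(10/10) = 10
1 + SNR = 11
log2(11) = 3.4594316186
C = 3 * 1000 * 3.4594316186 = 10378.2949 bps
C = 10.378295 kbps -> 10.38 kbps (2 dp)

10.38


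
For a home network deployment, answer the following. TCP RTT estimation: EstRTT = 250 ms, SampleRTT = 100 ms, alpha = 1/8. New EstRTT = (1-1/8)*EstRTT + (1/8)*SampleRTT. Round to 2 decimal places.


Given: EstRTT = 250 ms, SampleRTT = 100 ms, alpha = 1/8
New EstRTT = (1 - alpha) * EstRTT + alpha * SampleRTT
(7/8) * 250 = 218.75
(1/8) * 100 = 12.5
New EstRTT = 218.75 + 12.5 = 231.25 ms -> 231.25 ms (2 dp)

231.25


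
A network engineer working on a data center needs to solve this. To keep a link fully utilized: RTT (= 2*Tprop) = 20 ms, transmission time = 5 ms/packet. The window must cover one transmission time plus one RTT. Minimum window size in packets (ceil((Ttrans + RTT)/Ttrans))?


Given: Ttrans = 5 ms, RTT = 20 ms (= 2 * Tprop, Tprop = 10 ms)
Time until first ACK returns = Ttrans + RTT = 5 + 20 = 25 ms
Need W * Ttrans >= Ttrans + RTT  ->  W >= (Ttrans + RTT) / Ttrans
(Ttrans + RTT) / Ttrans = 25 / 5 = 5
W_min = ceil(5) = 5

5


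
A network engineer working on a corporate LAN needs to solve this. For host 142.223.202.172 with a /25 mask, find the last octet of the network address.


Given: IP = 142.223.202.172, prefix = /25
Subnet mask = 255.255.255.128
Last octet of IP: 172
Last octet of mask: 128
Network last octet = 172 AND 128 = 128

128


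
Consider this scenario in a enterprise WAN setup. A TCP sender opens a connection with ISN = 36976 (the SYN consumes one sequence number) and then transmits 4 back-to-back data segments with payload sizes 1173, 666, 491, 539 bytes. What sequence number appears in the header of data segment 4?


The SYN occupies sequence number ISN = 36976, so the first data byte is ISN + 1 = 36977.
SEQ of data segment i = (ISN + 1) + sum of payload sizes of segments 1..i-1.
Segment 1: SEQ = 36977, payload = 1173 bytes
Segment 2: SEQ = 38150, payload = 666 bytes
Segment 3: SEQ = 38816, payload = 491 bytes
Segment 4: SEQ = 39307, payload = 539 bytes
SEQ of segment 4 = 36977 + 1173 + 666 + 491 = 39307

39307


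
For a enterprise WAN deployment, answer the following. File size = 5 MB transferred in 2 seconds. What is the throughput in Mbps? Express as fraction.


Given: file = 5 MB, time = 2 s
File in Mb = 5 * 8 = 40 Mb
Throughput = 40 / 2 Mbps
Throughput = 20 Mbps

20


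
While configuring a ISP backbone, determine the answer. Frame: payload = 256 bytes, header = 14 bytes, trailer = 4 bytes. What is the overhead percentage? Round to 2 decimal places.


Given: payload = 256 B, header = 14 B, trailer = 4 B
Overhead bytes = header + trailer = 14 + 4 = 18
Total frame = payload + overhead = 256 + 18 = 274
Overhead % = 18 / 274 * 100 = 6.5693% -> 6.57% (2 dp)

6.57


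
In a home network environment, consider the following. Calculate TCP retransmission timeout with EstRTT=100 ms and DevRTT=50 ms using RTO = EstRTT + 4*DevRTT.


Given: EstRTT = 100 ms, DevRTT = 50 ms
Timeout = EstRTT + 4 * DevRTT
4 * DevRTT = 4 * 50 = 200
Timeout = 100 + 200 = 300 ms

300


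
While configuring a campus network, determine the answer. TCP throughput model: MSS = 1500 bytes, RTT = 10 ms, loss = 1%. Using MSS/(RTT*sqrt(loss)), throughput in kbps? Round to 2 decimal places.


Given: MSS = 1500 bytes, RTT = 10 ms, loss = 1%
RTT in seconds = 10 / 1000 = 0.01
Loss rate = 1% = 0.01
sqrt(loss) = sqrt(0.01) = 0.1
Throughput (bytes/s) = 1500 / (0.01 * 0.1) = 1500000.0000
Throughput (kbps) = 1500000.0000 * 8 / 1000 = 12000.000000 -> 12000.00 kbps (2 dp)

12000.00


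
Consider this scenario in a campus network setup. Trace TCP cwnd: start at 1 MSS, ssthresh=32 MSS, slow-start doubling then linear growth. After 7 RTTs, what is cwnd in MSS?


RTT 0: cwnd = 1 MSS (initial)
RTT 1: cwnd = 2 MSS (slow start, doubled)
RTT 2: cwnd = 4 MSS (slow start, doubled)
RTT 3: cwnd = 8 MSS (slow start, doubled)
RTT 4: cwnd = 16 MSS (slow start, doubled)
RTT 5: cwnd = 32 MSS (slow start, doubled)
RTT 6: cwnd = 33 MSS (congestion avoidance, +1)
RTT 7: cwnd = 34 MSS (congestion avoidance, +1)

34


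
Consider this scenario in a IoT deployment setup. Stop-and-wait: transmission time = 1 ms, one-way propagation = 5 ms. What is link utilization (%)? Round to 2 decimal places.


Given: Ttrans = 1 ms, Tprop = 5 ms
RTT = 2 * Tprop = 2 * 5 = 10 ms
U = Ttrans / (Ttrans + RTT)
U = 1 / (1 + 10)
U = 1 / 11 = 0.090909
U% = 9.09%

9.09


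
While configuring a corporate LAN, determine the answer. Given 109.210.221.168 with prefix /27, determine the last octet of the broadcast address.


Given: IP = 109.210.221.168, prefix = /27
Host bits = 32 - 27 = 5
Network last octet = 168 AND mask = 160
Host part size = 2^5 - 1 = 31
Broadcast last octet = 160 OR 31 = 191

191


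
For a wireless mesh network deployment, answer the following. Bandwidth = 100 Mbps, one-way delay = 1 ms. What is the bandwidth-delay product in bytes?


Given: bandwidth = 100 Mbps, delay = 1 ms
BDP in bits = 100 * 10^6 * 1 / 1000
BDP in bits = 100000
BDP in bytes = 100000 / 8 = 12500

12500


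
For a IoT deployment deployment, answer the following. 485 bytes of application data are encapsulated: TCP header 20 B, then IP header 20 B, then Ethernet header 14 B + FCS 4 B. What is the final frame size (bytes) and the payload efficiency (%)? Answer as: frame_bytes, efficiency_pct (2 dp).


TCP segment = 485 + 20 = 505 B
IP packet = 505 + 20 = 525 B
Ethernet frame = 525 + 14 + 4 = 543 B
Efficiency = app / frame = 485 / 543 = 0.893186 = 89.3186% -> 89.32% (2 dp)

543, 89.32


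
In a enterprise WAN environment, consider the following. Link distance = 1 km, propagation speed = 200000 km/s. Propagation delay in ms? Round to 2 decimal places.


Given: distance = 1 km, speed = 200000 km/s
Delay = distance / speed = 1 / 200000 seconds
Delay in ms = 1 * 1000 / 200000
Delay = 0.0050 ms
Rounded to 2 dp = 0.01 ms

0.01


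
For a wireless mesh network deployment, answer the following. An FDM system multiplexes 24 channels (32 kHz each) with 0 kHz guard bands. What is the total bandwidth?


Given: 24 channels, 32 kHz each, guard = 0 kHz
Channel bandwidth = 24 * 32 = 768 kHz
Guard bands = 23 gaps * 0 kHz = 0 kHz
Total = 768 + 0 = 768 kHz

768


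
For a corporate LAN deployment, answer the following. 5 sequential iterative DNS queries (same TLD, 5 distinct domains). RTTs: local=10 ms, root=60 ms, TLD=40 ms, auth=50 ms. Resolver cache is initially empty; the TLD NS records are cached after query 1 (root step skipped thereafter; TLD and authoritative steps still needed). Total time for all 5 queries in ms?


Lookup 1 (cold cache): local + root + TLD + auth = 10 + 60 + 40 + 50 = 160 ms
Lookups 2..5 (TLD NS cached -> skip root; new domain -> still ask TLD and auth): local + TLD + auth = 10 + 40 + 50 = 100 ms each
Remaining 4 lookups: 4 * 100 = 400 ms
Total = 160 + 400 = 560 ms

560


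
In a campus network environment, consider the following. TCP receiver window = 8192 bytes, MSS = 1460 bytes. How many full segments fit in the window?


Given: RWND = 8192 bytes, MSS = 1460 bytes
Full segments = floor(RWND / MSS)
Full segments = floor(8192 / 1460)
Full segments = floor(5.611) = 5

5


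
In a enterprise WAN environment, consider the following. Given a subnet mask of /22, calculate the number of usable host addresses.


Given: subnet mask /22
Host bits = 32 - 22 = 10
Total addresses = 2^10 = 1024
Usable hosts = 1024 - 2 (network + broadcast) = 1022

1022


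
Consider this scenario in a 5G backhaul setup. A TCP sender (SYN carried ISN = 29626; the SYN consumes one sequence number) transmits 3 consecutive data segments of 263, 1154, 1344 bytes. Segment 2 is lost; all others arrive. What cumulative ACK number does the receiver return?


SYN uses sequence number 29626; first data byte = ISN + 1 = 29627.
Segment 1: SEQ = 29627, len = 263 B, covers [29627, 29889]
Segment 2: SEQ = 29890, len = 1154 B, covers [29890, 31043] [LOST]
Segment 3: SEQ = 31044, len = 1344 B, covers [31044, 32387]
In-order data received: bytes [29627, 29889] (segments 1..1).
Segment 2 missing -> gap begins at byte 29890; later segments buffered out of order.
Cumulative ACK = next expected in-order byte = 29627 + 263 = 29890

29890


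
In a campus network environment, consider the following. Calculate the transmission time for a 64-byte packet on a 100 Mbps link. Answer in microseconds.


Given: packet = 64 bytes, bandwidth = 100 Mbps
Packet in bits = 64 * 8 = 512 bits
Bandwidth = 100 * 10^6 = 100000000 bps
Time = 512 / 100000000 seconds
Time in us = 512 * 10^6 / 100000000 = 5.12

5.12


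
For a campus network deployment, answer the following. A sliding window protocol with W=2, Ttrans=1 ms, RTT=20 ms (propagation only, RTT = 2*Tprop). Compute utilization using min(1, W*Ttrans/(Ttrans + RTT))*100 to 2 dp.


Given: W = 2, Ttrans = 1 ms, RTT = 20 ms (= 2 * Tprop, Tprop = 10 ms)
Cycle time = Ttrans + RTT = 1 + 20 = 21 ms (first packet sent until its ACK returns)
W * Ttrans = 2 * 1 = 2 ms of sending per cycle
W * Ttrans / (Ttrans + RTT) = 2 / 21 = 0.095238
U = min(1, 0.095238) = 0.095238
U% = 9.52%

9.52


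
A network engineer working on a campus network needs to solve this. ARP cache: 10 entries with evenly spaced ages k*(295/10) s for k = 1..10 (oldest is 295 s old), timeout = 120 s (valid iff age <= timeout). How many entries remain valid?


Ages are k * 295/10 s for k = 1..10 (spacing = 29.5000 s).
Entry k is valid iff k * 295/10 <= 120 iff k <= 10 * 120 / 295 = 4.0678
n_valid = floor(4.0678) = 4
(n_stale = 10 - 4 = 6)

4


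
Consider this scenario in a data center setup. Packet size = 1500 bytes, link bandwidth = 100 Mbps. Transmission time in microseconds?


Given: packet = 1500 bytes, bandwidth = 100 Mbps
Packet in bits = 1500 * 8 = 12000 bits
Bandwidth = 100 * 10^6 = 100000000 bps
Time = 12000 / 100000000 seconds
Time in us = 12000 * 10^6 / 100000000 = 120

120


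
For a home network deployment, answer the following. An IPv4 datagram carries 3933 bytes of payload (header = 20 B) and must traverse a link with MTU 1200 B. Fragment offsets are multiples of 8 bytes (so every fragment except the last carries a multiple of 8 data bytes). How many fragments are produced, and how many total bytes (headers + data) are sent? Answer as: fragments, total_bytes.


Max data per non-final fragment = floor((MTU - header)/8)*8 = floor((1200 - 20)/8)*8 = floor(1180/8)*8 = 1176 B
Final fragment needs no 8-byte alignment: it can carry up to MTU - header = 1180 B
Non-final fragments needed = ceil((payload - 1180) / 1176) = ceil(2753/1176) = ceil(2.3410) = 3
Number of fragments = 3 + 1 = 4
Fragment sizes (data): 3 * 1176 B + 405 B (last, 405 <= 1180 OK)
Total bytes sent = payload + n_frags * header = 3933 + 4*20 = 3933 + 80 = 4013 B

4, 4013


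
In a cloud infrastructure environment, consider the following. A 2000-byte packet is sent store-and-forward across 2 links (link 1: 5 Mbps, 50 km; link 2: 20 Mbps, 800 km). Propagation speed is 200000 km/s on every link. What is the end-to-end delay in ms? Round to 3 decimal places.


Packet = 2000 bytes = 16000 bits. Store-and-forward: sum (t_trans + t_prop) per link.
Link 1: t_trans = 16000/(5*10^6) s = 3.2000 ms; t_prop = 50/200000 s = 0.2500 ms; subtotal = 3.4500 ms
Link 2: t_trans = 16000/(20*10^6) s = 0.8000 ms; t_prop = 800/200000 s = 4.0000 ms; subtotal = 4.8000 ms
End-to-end = 3.4500 + 4.8000 = 8.2500 ms -> 8.250 ms (3 dp)

8.250


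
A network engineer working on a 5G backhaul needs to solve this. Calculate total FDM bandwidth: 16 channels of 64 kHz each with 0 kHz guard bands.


Given: 16 channels, 64 kHz each, guard = 0 kHz
Channel bandwidth = 16 * 64 = 1024 kHz
Guard bands = 15 gaps * 0 kHz = 0 kHz
Total = 1024 + 0 = 1024 kHz

1024
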